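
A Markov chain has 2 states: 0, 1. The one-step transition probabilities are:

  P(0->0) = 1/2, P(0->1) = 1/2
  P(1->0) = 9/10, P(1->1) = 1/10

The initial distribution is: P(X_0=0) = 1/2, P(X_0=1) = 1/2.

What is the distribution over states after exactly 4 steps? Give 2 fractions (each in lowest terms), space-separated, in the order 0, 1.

Answer: 799/1250 451/1250

Derivation:
Propagating the distribution step by step (d_{t+1} = d_t * P):
d_0 = (0=1/2, 1=1/2)
  d_1[0] = 1/2*1/2 + 1/2*9/10 = 7/10
  d_1[1] = 1/2*1/2 + 1/2*1/10 = 3/10
d_1 = (0=7/10, 1=3/10)
  d_2[0] = 7/10*1/2 + 3/10*9/10 = 31/50
  d_2[1] = 7/10*1/2 + 3/10*1/10 = 19/50
d_2 = (0=31/50, 1=19/50)
  d_3[0] = 31/50*1/2 + 19/50*9/10 = 163/250
  d_3[1] = 31/50*1/2 + 19/50*1/10 = 87/250
d_3 = (0=163/250, 1=87/250)
  d_4[0] = 163/250*1/2 + 87/250*9/10 = 799/1250
  d_4[1] = 163/250*1/2 + 87/250*1/10 = 451/1250
d_4 = (0=799/1250, 1=451/1250)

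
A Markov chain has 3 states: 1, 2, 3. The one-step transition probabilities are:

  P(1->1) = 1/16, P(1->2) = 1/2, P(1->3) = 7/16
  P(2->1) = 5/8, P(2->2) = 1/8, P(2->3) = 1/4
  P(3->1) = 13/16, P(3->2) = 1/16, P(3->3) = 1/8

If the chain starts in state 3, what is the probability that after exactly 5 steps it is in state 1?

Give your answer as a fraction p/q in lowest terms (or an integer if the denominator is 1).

Answer: 521203/1048576

Derivation:
Computing P^5 by repeated multiplication:
P^1 =
  1: [1/16, 1/2, 7/16]
  2: [5/8, 1/8, 1/4]
  3: [13/16, 1/16, 1/8]
P^2 =
  1: [43/64, 31/256, 53/256]
  2: [41/128, 11/32, 43/128]
  3: [49/256, 27/64, 99/256]
P^3 =
  1: [1171/4096, 1491/4096, 717/2048]
  2: [65/128, 459/2048, 549/2048]
  3: [151/256, 707/4096, 973/4096]
P^4 =
  1: [34723/65536, 1723/8192, 17029/65536]
  2: [12767/32768, 9787/32768, 5107/16384]
  3: [22135/65536, 21715/65536, 10843/32768]
P^5 =
  1: [98485/262144, 322381/1048576, 332255/1048576]
  2: [243419/524288, 32981/131072, 148945/524288]
  3: [521203/1048576, 60549/262144, 285177/1048576]

(P^5)[3 -> 1] = 521203/1048576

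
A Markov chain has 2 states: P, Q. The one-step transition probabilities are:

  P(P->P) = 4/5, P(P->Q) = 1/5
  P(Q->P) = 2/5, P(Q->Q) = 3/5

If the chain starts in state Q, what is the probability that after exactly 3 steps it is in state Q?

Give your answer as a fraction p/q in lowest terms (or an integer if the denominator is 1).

Computing P^3 by repeated multiplication:
P^1 =
  P: [4/5, 1/5]
  Q: [2/5, 3/5]
P^2 =
  P: [18/25, 7/25]
  Q: [14/25, 11/25]
P^3 =
  P: [86/125, 39/125]
  Q: [78/125, 47/125]

(P^3)[Q -> Q] = 47/125

Answer: 47/125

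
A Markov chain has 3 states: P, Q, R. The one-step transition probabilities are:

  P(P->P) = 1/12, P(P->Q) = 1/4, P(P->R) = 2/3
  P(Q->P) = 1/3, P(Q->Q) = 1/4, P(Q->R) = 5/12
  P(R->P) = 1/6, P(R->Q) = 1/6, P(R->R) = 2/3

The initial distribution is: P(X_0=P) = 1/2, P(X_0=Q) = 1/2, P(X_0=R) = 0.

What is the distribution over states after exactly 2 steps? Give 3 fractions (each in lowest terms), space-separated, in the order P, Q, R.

Answer: 55/288 59/288 29/48

Derivation:
Propagating the distribution step by step (d_{t+1} = d_t * P):
d_0 = (P=1/2, Q=1/2, R=0)
  d_1[P] = 1/2*1/12 + 1/2*1/3 + 0*1/6 = 5/24
  d_1[Q] = 1/2*1/4 + 1/2*1/4 + 0*1/6 = 1/4
  d_1[R] = 1/2*2/3 + 1/2*5/12 + 0*2/3 = 13/24
d_1 = (P=5/24, Q=1/4, R=13/24)
  d_2[P] = 5/24*1/12 + 1/4*1/3 + 13/24*1/6 = 55/288
  d_2[Q] = 5/24*1/4 + 1/4*1/4 + 13/24*1/6 = 59/288
  d_2[R] = 5/24*2/3 + 1/4*5/12 + 13/24*2/3 = 29/48
d_2 = (P=55/288, Q=59/288, R=29/48)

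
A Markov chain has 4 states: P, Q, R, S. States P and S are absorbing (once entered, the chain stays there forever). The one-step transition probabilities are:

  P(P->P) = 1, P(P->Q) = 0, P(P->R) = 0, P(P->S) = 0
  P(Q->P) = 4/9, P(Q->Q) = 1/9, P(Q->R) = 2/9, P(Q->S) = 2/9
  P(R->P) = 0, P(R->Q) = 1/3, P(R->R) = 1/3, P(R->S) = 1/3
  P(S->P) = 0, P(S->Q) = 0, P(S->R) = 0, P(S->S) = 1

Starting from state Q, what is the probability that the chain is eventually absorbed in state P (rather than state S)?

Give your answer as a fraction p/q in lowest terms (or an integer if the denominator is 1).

Let a_i = P(absorbed in P | start in state i).
Boundary conditions: a_P = 1, a_S = 0.
For each transient state i, a_i = sum_j P(i->j) * a_j:
  a_Q = 4/9*a_P + 1/9*a_Q + 2/9*a_R + 2/9*a_S
  a_R = 0*a_P + 1/3*a_Q + 1/3*a_R + 1/3*a_S

Substituting a_P = 1 and a_S = 0, rearrange to (I - Q) a = r where r[i] = P(i -> P):
  [8/9, -2/9] . (a_Q, a_R) = 4/9
  [-1/3, 2/3] . (a_Q, a_R) = 0

Solving yields:
  a_Q = 4/7
  a_R = 2/7

Starting state is Q, so the absorption probability is a_Q = 4/7.

Answer: 4/7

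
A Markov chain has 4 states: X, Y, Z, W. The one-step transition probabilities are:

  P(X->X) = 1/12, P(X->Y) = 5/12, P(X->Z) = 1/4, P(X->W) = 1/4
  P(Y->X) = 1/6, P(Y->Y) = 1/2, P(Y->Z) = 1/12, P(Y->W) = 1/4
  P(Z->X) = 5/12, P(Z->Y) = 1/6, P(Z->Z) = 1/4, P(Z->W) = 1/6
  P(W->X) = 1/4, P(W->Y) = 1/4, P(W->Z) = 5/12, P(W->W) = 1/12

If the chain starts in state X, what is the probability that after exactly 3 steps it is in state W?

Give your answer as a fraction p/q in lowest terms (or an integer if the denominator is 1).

Computing P^3 by repeated multiplication:
P^1 =
  X: [1/12, 5/12, 1/4, 1/4]
  Y: [1/6, 1/2, 1/12, 1/4]
  Z: [5/12, 1/6, 1/4, 1/6]
  W: [1/4, 1/4, 5/12, 1/12]
P^2 =
  X: [35/144, 25/72, 2/9, 3/16]
  Y: [7/36, 19/48, 5/24, 29/144]
  Z: [5/24, 49/144, 1/4, 29/144]
  W: [37/144, 23/72, 2/9, 29/144]
P^3 =
  X: [47/216, 155/432, 193/864, 173/864]
  Y: [379/1728, 629/1728, 47/216, 43/216]
  Z: [395/1728, 67/192, 49/216, 169/864]
  W: [47/216, 17/48, 199/864, 19/96]

(P^3)[X -> W] = 173/864

Answer: 173/864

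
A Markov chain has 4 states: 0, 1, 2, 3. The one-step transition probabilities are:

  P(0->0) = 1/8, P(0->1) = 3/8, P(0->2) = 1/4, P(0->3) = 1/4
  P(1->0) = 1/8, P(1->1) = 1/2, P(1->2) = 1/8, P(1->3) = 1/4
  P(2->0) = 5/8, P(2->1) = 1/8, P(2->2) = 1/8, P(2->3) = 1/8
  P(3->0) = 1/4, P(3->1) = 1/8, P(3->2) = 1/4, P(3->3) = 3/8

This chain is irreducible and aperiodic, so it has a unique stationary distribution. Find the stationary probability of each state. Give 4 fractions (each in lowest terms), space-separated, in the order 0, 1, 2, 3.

The stationary distribution satisfies pi = pi * P, i.e.:
  pi_0 = 1/8*pi_0 + 1/8*pi_1 + 5/8*pi_2 + 1/4*pi_3
  pi_1 = 3/8*pi_0 + 1/2*pi_1 + 1/8*pi_2 + 1/8*pi_3
  pi_2 = 1/4*pi_0 + 1/8*pi_1 + 1/8*pi_2 + 1/4*pi_3
  pi_3 = 1/4*pi_0 + 1/4*pi_1 + 1/8*pi_2 + 3/8*pi_3
with normalization: pi_0 + pi_1 + pi_2 + pi_3 = 1.

Using the first 3 balance equations plus normalization, the linear system A*pi = b is:
  [-7/8, 1/8, 5/8, 1/4] . pi = 0
  [3/8, -1/2, 1/8, 1/8] . pi = 0
  [1/4, 1/8, -7/8, 1/4] . pi = 0
  [1, 1, 1, 1] . pi = 1

Solving yields:
  pi_0 = 36/143
  pi_1 = 43/143
  pi_2 = 27/143
  pi_3 = 37/143

Verification (pi * P):
  36/143*1/8 + 43/143*1/8 + 27/143*5/8 + 37/143*1/4 = 36/143 = pi_0  (ok)
  36/143*3/8 + 43/143*1/2 + 27/143*1/8 + 37/143*1/8 = 43/143 = pi_1  (ok)
  36/143*1/4 + 43/143*1/8 + 27/143*1/8 + 37/143*1/4 = 27/143 = pi_2  (ok)
  36/143*1/4 + 43/143*1/4 + 27/143*1/8 + 37/143*3/8 = 37/143 = pi_3  (ok)

Answer: 36/143 43/143 27/143 37/143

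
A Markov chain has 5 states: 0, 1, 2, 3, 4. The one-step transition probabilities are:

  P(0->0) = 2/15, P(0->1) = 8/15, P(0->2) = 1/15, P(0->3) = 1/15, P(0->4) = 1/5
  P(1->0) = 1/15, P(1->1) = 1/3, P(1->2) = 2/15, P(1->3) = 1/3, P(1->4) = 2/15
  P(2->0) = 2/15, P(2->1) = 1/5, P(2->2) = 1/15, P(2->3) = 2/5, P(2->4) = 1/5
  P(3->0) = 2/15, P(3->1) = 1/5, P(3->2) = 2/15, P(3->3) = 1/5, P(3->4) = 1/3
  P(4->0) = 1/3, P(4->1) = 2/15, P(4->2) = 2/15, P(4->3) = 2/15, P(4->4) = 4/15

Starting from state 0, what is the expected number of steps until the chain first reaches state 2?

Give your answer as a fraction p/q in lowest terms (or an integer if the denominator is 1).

Answer: 2091/241

Derivation:
Let h_i = expected steps to first reach 2 from state i.
Boundary: h_2 = 0.
First-step equations for the other states:
  h_0 = 1 + 2/15*h_0 + 8/15*h_1 + 1/15*h_2 + 1/15*h_3 + 1/5*h_4
  h_1 = 1 + 1/15*h_0 + 1/3*h_1 + 2/15*h_2 + 1/3*h_3 + 2/15*h_4
  h_3 = 1 + 2/15*h_0 + 1/5*h_1 + 2/15*h_2 + 1/5*h_3 + 1/3*h_4
  h_4 = 1 + 1/3*h_0 + 2/15*h_1 + 2/15*h_2 + 2/15*h_3 + 4/15*h_4

Substituting h_2 = 0 and rearranging gives the linear system (I - Q) h = 1:
  [13/15, -8/15, -1/15, -1/5] . (h_0, h_1, h_3, h_4) = 1
  [-1/15, 2/3, -1/3, -2/15] . (h_0, h_1, h_3, h_4) = 1
  [-2/15, -1/5, 4/5, -1/3] . (h_0, h_1, h_3, h_4) = 1
  [-1/3, -2/15, -2/15, 11/15] . (h_0, h_1, h_3, h_4) = 1

Solving yields:
  h_0 = 2091/241
  h_1 = 1953/241
  h_3 = 1968/241
  h_4 = 1992/241

Starting state is 0, so the expected hitting time is h_0 = 2091/241.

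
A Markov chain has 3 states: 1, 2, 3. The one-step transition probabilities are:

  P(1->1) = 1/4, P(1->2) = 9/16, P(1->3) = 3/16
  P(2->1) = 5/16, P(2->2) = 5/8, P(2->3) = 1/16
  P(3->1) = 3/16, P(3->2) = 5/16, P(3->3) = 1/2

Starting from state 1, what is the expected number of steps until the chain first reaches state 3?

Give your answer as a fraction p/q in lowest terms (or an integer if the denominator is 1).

Answer: 80/9

Derivation:
Let h_i = expected steps to first reach 3 from state i.
Boundary: h_3 = 0.
First-step equations for the other states:
  h_1 = 1 + 1/4*h_1 + 9/16*h_2 + 3/16*h_3
  h_2 = 1 + 5/16*h_1 + 5/8*h_2 + 1/16*h_3

Substituting h_3 = 0 and rearranging gives the linear system (I - Q) h = 1:
  [3/4, -9/16] . (h_1, h_2) = 1
  [-5/16, 3/8] . (h_1, h_2) = 1

Solving yields:
  h_1 = 80/9
  h_2 = 272/27

Starting state is 1, so the expected hitting time is h_1 = 80/9.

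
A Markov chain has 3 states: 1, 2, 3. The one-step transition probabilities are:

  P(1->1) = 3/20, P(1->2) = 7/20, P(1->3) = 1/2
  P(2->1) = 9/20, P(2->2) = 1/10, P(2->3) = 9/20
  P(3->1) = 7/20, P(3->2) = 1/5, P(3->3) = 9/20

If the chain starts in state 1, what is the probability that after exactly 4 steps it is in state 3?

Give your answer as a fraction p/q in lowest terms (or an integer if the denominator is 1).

Answer: 37191/80000

Derivation:
Computing P^4 by repeated multiplication:
P^1 =
  1: [3/20, 7/20, 1/2]
  2: [9/20, 1/10, 9/20]
  3: [7/20, 1/5, 9/20]
P^2 =
  1: [71/200, 3/16, 183/400]
  2: [27/100, 103/400, 189/400]
  3: [3/10, 93/400, 187/400]
P^3 =
  1: [1191/4000, 469/2000, 1871/4000]
  2: [1287/4000, 859/4000, 927/2000]
  3: [1253/4000, 887/4000, 93/200]
P^4 =
  1: [3139/10000, 17697/80000, 37191/80000]
  2: [2457/8000, 18143/80000, 37287/80000]
  3: [12381/40000, 3597/16000, 37253/80000]

(P^4)[1 -> 3] = 37191/80000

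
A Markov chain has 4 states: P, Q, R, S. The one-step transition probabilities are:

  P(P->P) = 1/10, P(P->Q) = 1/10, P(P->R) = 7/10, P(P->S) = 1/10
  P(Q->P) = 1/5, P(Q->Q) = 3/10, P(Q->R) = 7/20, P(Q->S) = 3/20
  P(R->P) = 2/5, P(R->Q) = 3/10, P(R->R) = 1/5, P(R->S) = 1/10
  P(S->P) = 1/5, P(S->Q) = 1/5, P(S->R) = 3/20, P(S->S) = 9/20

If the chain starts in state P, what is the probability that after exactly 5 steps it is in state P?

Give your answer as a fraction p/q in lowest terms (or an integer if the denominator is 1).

Computing P^5 by repeated multiplication:
P^1 =
  P: [1/10, 1/10, 7/10, 1/10]
  Q: [1/5, 3/10, 7/20, 3/20]
  R: [2/5, 3/10, 1/5, 1/10]
  S: [1/5, 1/5, 3/20, 9/20]
P^2 =
  P: [33/100, 27/100, 13/50, 7/50]
  Q: [1/4, 49/200, 27/80, 67/400]
  R: [1/5, 21/100, 11/25, 3/20]
  S: [21/100, 43/200, 123/400, 107/400]
P^3 =
  P: [219/1000, 11/50, 797/2000, 13/80]
  Q: [97/400, 933/4000, 2827/8000, 1367/8000]
  R: [67/250, 49/200, 81/250, 163/1000]
  S: [481/2000, 37/160, 2591/8000, 327/1600]
P^4 =
  P: [1289/5000, 4799/20000, 107/320, 1343/8000]
  Q: [9857/40000, 18753/80000, 55631/160000, 5487/32000]
  R: [119/500, 2301/10000, 1813/5000, 1693/10000]
  S: [9629/40000, 18517/80000, 11031/32000, 5859/32000]
P^5 =
  P: [48219/200000, 92661/400000, 285199/800000, 136603/800000]
  Q: [195917/800000, 373709/1600000, 1119363/3200000, 549551/3200000]
  R: [3109/12500, 23547/100000, 6901/20000, 4269/25000]
  S: [195897/800000, 373673/1600000, 1106967/3200000, 562099/3200000]

(P^5)[P -> P] = 48219/200000

Answer: 48219/200000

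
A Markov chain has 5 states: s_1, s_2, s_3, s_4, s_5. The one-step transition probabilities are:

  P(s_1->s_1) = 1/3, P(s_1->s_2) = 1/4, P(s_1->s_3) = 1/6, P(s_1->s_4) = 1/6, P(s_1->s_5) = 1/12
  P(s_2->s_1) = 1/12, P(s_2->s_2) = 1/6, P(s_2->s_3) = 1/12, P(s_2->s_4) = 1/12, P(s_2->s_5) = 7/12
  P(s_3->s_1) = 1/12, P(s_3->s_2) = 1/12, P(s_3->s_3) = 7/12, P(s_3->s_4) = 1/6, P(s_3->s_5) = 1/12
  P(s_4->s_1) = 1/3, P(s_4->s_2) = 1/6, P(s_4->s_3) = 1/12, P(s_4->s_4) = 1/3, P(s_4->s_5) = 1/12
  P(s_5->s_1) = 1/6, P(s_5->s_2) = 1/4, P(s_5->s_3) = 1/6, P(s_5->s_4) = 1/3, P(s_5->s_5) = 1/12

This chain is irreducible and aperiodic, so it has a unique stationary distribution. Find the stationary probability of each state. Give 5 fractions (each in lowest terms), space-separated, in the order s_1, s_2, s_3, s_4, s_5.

Answer: 721/3560 191/1068 102/445 13/60 123/712

Derivation:
The stationary distribution satisfies pi = pi * P, i.e.:
  pi_s_1 = 1/3*pi_s_1 + 1/12*pi_s_2 + 1/12*pi_s_3 + 1/3*pi_s_4 + 1/6*pi_s_5
  pi_s_2 = 1/4*pi_s_1 + 1/6*pi_s_2 + 1/12*pi_s_3 + 1/6*pi_s_4 + 1/4*pi_s_5
  pi_s_3 = 1/6*pi_s_1 + 1/12*pi_s_2 + 7/12*pi_s_3 + 1/12*pi_s_4 + 1/6*pi_s_5
  pi_s_4 = 1/6*pi_s_1 + 1/12*pi_s_2 + 1/6*pi_s_3 + 1/3*pi_s_4 + 1/3*pi_s_5
  pi_s_5 = 1/12*pi_s_1 + 7/12*pi_s_2 + 1/12*pi_s_3 + 1/12*pi_s_4 + 1/12*pi_s_5
with normalization: pi_s_1 + pi_s_2 + pi_s_3 + pi_s_4 + pi_s_5 = 1.

Using the first 4 balance equations plus normalization, the linear system A*pi = b is:
  [-2/3, 1/12, 1/12, 1/3, 1/6] . pi = 0
  [1/4, -5/6, 1/12, 1/6, 1/4] . pi = 0
  [1/6, 1/12, -5/12, 1/12, 1/6] . pi = 0
  [1/6, 1/12, 1/6, -2/3, 1/3] . pi = 0
  [1, 1, 1, 1, 1] . pi = 1

Solving yields:
  pi_s_1 = 721/3560
  pi_s_2 = 191/1068
  pi_s_3 = 102/445
  pi_s_4 = 13/60
  pi_s_5 = 123/712

Verification (pi * P):
  721/3560*1/3 + 191/1068*1/12 + 102/445*1/12 + 13/60*1/3 + 123/712*1/6 = 721/3560 = pi_s_1  (ok)
  721/3560*1/4 + 191/1068*1/6 + 102/445*1/12 + 13/60*1/6 + 123/712*1/4 = 191/1068 = pi_s_2  (ok)
  721/3560*1/6 + 191/1068*1/12 + 102/445*7/12 + 13/60*1/12 + 123/712*1/6 = 102/445 = pi_s_3  (ok)
  721/3560*1/6 + 191/1068*1/12 + 102/445*1/6 + 13/60*1/3 + 123/712*1/3 = 13/60 = pi_s_4  (ok)
  721/3560*1/12 + 191/1068*7/12 + 102/445*1/12 + 13/60*1/12 + 123/712*1/12 = 123/712 = pi_s_5  (ok)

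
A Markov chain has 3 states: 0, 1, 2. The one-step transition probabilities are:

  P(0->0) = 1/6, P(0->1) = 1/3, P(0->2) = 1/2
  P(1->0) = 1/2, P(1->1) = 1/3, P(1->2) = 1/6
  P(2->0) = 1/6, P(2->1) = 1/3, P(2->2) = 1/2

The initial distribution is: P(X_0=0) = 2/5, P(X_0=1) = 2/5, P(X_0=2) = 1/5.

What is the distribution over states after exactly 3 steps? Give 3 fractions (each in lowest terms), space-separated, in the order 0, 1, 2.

Answer: 5/18 1/3 7/18

Derivation:
Propagating the distribution step by step (d_{t+1} = d_t * P):
d_0 = (0=2/5, 1=2/5, 2=1/5)
  d_1[0] = 2/5*1/6 + 2/5*1/2 + 1/5*1/6 = 3/10
  d_1[1] = 2/5*1/3 + 2/5*1/3 + 1/5*1/3 = 1/3
  d_1[2] = 2/5*1/2 + 2/5*1/6 + 1/5*1/2 = 11/30
d_1 = (0=3/10, 1=1/3, 2=11/30)
  d_2[0] = 3/10*1/6 + 1/3*1/2 + 11/30*1/6 = 5/18
  d_2[1] = 3/10*1/3 + 1/3*1/3 + 11/30*1/3 = 1/3
  d_2[2] = 3/10*1/2 + 1/3*1/6 + 11/30*1/2 = 7/18
d_2 = (0=5/18, 1=1/3, 2=7/18)
  d_3[0] = 5/18*1/6 + 1/3*1/2 + 7/18*1/6 = 5/18
  d_3[1] = 5/18*1/3 + 1/3*1/3 + 7/18*1/3 = 1/3
  d_3[2] = 5/18*1/2 + 1/3*1/6 + 7/18*1/2 = 7/18
d_3 = (0=5/18, 1=1/3, 2=7/18)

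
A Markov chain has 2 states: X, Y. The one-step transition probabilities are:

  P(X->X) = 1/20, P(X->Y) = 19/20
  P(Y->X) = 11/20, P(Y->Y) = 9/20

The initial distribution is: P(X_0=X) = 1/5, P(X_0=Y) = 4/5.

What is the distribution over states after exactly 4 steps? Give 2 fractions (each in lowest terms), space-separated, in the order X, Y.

Propagating the distribution step by step (d_{t+1} = d_t * P):
d_0 = (X=1/5, Y=4/5)
  d_1[X] = 1/5*1/20 + 4/5*11/20 = 9/20
  d_1[Y] = 1/5*19/20 + 4/5*9/20 = 11/20
d_1 = (X=9/20, Y=11/20)
  d_2[X] = 9/20*1/20 + 11/20*11/20 = 13/40
  d_2[Y] = 9/20*19/20 + 11/20*9/20 = 27/40
d_2 = (X=13/40, Y=27/40)
  d_3[X] = 13/40*1/20 + 27/40*11/20 = 31/80
  d_3[Y] = 13/40*19/20 + 27/40*9/20 = 49/80
d_3 = (X=31/80, Y=49/80)
  d_4[X] = 31/80*1/20 + 49/80*11/20 = 57/160
  d_4[Y] = 31/80*19/20 + 49/80*9/20 = 103/160
d_4 = (X=57/160, Y=103/160)

Answer: 57/160 103/160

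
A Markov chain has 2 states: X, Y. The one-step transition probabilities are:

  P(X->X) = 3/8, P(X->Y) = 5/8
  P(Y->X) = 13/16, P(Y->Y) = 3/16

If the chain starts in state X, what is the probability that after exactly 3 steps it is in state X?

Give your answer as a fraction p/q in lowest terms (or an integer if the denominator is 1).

Computing P^3 by repeated multiplication:
P^1 =
  X: [3/8, 5/8]
  Y: [13/16, 3/16]
P^2 =
  X: [83/128, 45/128]
  Y: [117/256, 139/256]
P^3 =
  X: [1083/2048, 965/2048]
  Y: [2509/4096, 1587/4096]

(P^3)[X -> X] = 1083/2048

Answer: 1083/2048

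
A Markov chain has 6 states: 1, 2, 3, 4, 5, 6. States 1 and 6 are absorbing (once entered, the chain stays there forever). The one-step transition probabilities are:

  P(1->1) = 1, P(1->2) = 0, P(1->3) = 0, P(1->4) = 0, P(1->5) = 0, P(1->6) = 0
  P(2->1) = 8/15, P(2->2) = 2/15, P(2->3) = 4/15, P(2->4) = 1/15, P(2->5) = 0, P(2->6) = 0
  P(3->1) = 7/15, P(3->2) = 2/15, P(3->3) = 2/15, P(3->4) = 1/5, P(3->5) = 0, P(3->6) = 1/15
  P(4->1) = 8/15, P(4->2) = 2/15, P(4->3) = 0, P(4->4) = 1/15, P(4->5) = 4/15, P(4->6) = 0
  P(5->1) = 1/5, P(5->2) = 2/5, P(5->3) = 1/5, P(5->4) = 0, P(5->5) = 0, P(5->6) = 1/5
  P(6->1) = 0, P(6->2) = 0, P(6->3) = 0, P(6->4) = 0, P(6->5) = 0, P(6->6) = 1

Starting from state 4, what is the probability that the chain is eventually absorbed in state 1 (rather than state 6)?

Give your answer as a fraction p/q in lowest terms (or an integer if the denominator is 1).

Answer: 103/111

Derivation:
Let a_i = P(absorbed in 1 | start in state i).
Boundary conditions: a_1 = 1, a_6 = 0.
For each transient state i, a_i = sum_j P(i->j) * a_j:
  a_2 = 8/15*a_1 + 2/15*a_2 + 4/15*a_3 + 1/15*a_4 + 0*a_5 + 0*a_6
  a_3 = 7/15*a_1 + 2/15*a_2 + 2/15*a_3 + 1/5*a_4 + 0*a_5 + 1/15*a_6
  a_4 = 8/15*a_1 + 2/15*a_2 + 0*a_3 + 1/15*a_4 + 4/15*a_5 + 0*a_6
  a_5 = 1/5*a_1 + 2/5*a_2 + 1/5*a_3 + 0*a_4 + 0*a_5 + 1/5*a_6

Substituting a_1 = 1 and a_6 = 0, rearrange to (I - Q) a = r where r[i] = P(i -> 1):
  [13/15, -4/15, -1/15, 0] . (a_2, a_3, a_4, a_5) = 8/15
  [-2/15, 13/15, -1/5, 0] . (a_2, a_3, a_4, a_5) = 7/15
  [-2/15, 0, 14/15, -4/15] . (a_2, a_3, a_4, a_5) = 8/15
  [-2/5, -1/5, 0, 1] . (a_2, a_3, a_4, a_5) = 1/5

Solving yields:
  a_2 = 107/111
  a_3 = 100/111
  a_4 = 103/111
  a_5 = 85/111

Starting state is 4, so the absorption probability is a_4 = 103/111.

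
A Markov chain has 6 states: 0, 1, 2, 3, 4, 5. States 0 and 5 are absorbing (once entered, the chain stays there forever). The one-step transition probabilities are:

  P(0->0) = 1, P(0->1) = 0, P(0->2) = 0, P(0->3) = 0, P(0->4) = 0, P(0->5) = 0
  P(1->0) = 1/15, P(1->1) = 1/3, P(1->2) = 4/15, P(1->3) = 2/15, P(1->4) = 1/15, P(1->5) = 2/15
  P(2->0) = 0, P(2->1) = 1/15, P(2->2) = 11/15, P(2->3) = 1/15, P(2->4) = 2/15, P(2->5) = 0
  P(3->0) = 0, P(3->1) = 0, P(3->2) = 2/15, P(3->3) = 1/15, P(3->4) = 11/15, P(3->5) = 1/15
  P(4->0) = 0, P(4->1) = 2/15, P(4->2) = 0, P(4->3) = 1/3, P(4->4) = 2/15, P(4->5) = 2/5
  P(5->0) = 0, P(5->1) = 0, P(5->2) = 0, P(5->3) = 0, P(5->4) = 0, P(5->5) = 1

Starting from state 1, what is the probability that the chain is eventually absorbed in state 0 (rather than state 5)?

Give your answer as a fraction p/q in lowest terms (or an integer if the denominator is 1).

Let a_i = P(absorbed in 0 | start in state i).
Boundary conditions: a_0 = 1, a_5 = 0.
For each transient state i, a_i = sum_j P(i->j) * a_j:
  a_1 = 1/15*a_0 + 1/3*a_1 + 4/15*a_2 + 2/15*a_3 + 1/15*a_4 + 2/15*a_5
  a_2 = 0*a_0 + 1/15*a_1 + 11/15*a_2 + 1/15*a_3 + 2/15*a_4 + 0*a_5
  a_3 = 0*a_0 + 0*a_1 + 2/15*a_2 + 1/15*a_3 + 11/15*a_4 + 1/15*a_5
  a_4 = 0*a_0 + 2/15*a_1 + 0*a_2 + 1/3*a_3 + 2/15*a_4 + 2/5*a_5

Substituting a_0 = 1 and a_5 = 0, rearrange to (I - Q) a = r where r[i] = P(i -> 0):
  [2/3, -4/15, -2/15, -1/15] . (a_1, a_2, a_3, a_4) = 1/15
  [-1/15, 4/15, -1/15, -2/15] . (a_1, a_2, a_3, a_4) = 0
  [0, -2/15, 14/15, -11/15] . (a_1, a_2, a_3, a_4) = 0
  [-2/15, 0, -1/3, 13/15] . (a_1, a_2, a_3, a_4) = 0

Solving yields:
  a_1 = 77/573
  a_2 = 205/3438
  a_3 = 61/1719
  a_4 = 59/1719

Starting state is 1, so the absorption probability is a_1 = 77/573.

Answer: 77/573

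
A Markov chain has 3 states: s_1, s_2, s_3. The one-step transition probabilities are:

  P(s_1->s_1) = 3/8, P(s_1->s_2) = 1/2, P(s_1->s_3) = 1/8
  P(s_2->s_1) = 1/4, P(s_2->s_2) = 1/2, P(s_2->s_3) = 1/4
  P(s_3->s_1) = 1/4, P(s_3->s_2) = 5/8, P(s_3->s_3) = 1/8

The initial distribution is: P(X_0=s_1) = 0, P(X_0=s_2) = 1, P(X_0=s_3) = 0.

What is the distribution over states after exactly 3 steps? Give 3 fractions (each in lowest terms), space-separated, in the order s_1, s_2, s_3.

Answer: 73/256 67/128 49/256

Derivation:
Propagating the distribution step by step (d_{t+1} = d_t * P):
d_0 = (s_1=0, s_2=1, s_3=0)
  d_1[s_1] = 0*3/8 + 1*1/4 + 0*1/4 = 1/4
  d_1[s_2] = 0*1/2 + 1*1/2 + 0*5/8 = 1/2
  d_1[s_3] = 0*1/8 + 1*1/4 + 0*1/8 = 1/4
d_1 = (s_1=1/4, s_2=1/2, s_3=1/4)
  d_2[s_1] = 1/4*3/8 + 1/2*1/4 + 1/4*1/4 = 9/32
  d_2[s_2] = 1/4*1/2 + 1/2*1/2 + 1/4*5/8 = 17/32
  d_2[s_3] = 1/4*1/8 + 1/2*1/4 + 1/4*1/8 = 3/16
d_2 = (s_1=9/32, s_2=17/32, s_3=3/16)
  d_3[s_1] = 9/32*3/8 + 17/32*1/4 + 3/16*1/4 = 73/256
  d_3[s_2] = 9/32*1/2 + 17/32*1/2 + 3/16*5/8 = 67/128
  d_3[s_3] = 9/32*1/8 + 17/32*1/4 + 3/16*1/8 = 49/256
d_3 = (s_1=73/256, s_2=67/128, s_3=49/256)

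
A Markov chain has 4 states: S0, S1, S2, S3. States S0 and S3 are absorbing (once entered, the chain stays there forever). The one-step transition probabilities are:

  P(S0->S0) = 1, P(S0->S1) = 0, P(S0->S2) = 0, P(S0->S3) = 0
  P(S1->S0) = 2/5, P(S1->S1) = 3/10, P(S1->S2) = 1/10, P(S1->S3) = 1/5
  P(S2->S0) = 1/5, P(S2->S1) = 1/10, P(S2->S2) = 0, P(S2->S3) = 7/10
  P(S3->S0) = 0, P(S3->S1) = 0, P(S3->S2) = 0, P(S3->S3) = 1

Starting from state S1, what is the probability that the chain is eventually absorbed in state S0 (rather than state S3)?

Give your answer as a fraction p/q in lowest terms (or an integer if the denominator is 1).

Let a_i = P(absorbed in S0 | start in state i).
Boundary conditions: a_S0 = 1, a_S3 = 0.
For each transient state i, a_i = sum_j P(i->j) * a_j:
  a_S1 = 2/5*a_S0 + 3/10*a_S1 + 1/10*a_S2 + 1/5*a_S3
  a_S2 = 1/5*a_S0 + 1/10*a_S1 + 0*a_S2 + 7/10*a_S3

Substituting a_S0 = 1 and a_S3 = 0, rearrange to (I - Q) a = r where r[i] = P(i -> S0):
  [7/10, -1/10] . (a_S1, a_S2) = 2/5
  [-1/10, 1] . (a_S1, a_S2) = 1/5

Solving yields:
  a_S1 = 14/23
  a_S2 = 6/23

Starting state is S1, so the absorption probability is a_S1 = 14/23.

Answer: 14/23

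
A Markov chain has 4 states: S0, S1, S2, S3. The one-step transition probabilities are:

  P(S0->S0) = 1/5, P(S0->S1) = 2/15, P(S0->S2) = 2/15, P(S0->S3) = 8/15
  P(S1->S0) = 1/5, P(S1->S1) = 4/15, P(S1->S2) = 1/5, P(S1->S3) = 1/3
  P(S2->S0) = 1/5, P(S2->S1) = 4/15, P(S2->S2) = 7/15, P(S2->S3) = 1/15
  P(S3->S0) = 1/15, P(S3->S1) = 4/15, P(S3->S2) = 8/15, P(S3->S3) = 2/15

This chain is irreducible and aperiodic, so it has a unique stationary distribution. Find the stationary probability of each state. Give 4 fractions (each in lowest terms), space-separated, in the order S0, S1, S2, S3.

Answer: 71/418 51/209 301/836 189/836

Derivation:
The stationary distribution satisfies pi = pi * P, i.e.:
  pi_S0 = 1/5*pi_S0 + 1/5*pi_S1 + 1/5*pi_S2 + 1/15*pi_S3
  pi_S1 = 2/15*pi_S0 + 4/15*pi_S1 + 4/15*pi_S2 + 4/15*pi_S3
  pi_S2 = 2/15*pi_S0 + 1/5*pi_S1 + 7/15*pi_S2 + 8/15*pi_S3
  pi_S3 = 8/15*pi_S0 + 1/3*pi_S1 + 1/15*pi_S2 + 2/15*pi_S3
with normalization: pi_S0 + pi_S1 + pi_S2 + pi_S3 = 1.

Using the first 3 balance equations plus normalization, the linear system A*pi = b is:
  [-4/5, 1/5, 1/5, 1/15] . pi = 0
  [2/15, -11/15, 4/15, 4/15] . pi = 0
  [2/15, 1/5, -8/15, 8/15] . pi = 0
  [1, 1, 1, 1] . pi = 1

Solving yields:
  pi_S0 = 71/418
  pi_S1 = 51/209
  pi_S2 = 301/836
  pi_S3 = 189/836

Verification (pi * P):
  71/418*1/5 + 51/209*1/5 + 301/836*1/5 + 189/836*1/15 = 71/418 = pi_S0  (ok)
  71/418*2/15 + 51/209*4/15 + 301/836*4/15 + 189/836*4/15 = 51/209 = pi_S1  (ok)
  71/418*2/15 + 51/209*1/5 + 301/836*7/15 + 189/836*8/15 = 301/836 = pi_S2  (ok)
  71/418*8/15 + 51/209*1/3 + 301/836*1/15 + 189/836*2/15 = 189/836 = pi_S3  (ok)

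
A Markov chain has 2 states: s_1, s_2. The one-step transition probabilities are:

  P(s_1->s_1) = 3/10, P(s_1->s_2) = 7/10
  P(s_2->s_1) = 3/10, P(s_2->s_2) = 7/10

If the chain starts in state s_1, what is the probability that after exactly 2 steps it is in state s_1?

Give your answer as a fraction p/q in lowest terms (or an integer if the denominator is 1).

Answer: 3/10

Derivation:
Computing P^2 by repeated multiplication:
P^1 =
  s_1: [3/10, 7/10]
  s_2: [3/10, 7/10]
P^2 =
  s_1: [3/10, 7/10]
  s_2: [3/10, 7/10]

(P^2)[s_1 -> s_1] = 3/10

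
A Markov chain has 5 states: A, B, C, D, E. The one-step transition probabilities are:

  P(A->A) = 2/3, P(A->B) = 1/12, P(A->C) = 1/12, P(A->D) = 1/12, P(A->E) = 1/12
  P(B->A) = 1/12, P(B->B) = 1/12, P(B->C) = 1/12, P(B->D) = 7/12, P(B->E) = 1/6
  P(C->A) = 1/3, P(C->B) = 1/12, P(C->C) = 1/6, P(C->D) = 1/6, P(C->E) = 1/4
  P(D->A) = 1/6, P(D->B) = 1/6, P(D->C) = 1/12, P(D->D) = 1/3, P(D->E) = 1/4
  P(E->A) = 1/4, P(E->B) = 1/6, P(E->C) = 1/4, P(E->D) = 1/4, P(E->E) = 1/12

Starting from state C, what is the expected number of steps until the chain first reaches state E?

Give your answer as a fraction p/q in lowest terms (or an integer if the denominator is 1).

Let h_i = expected steps to first reach E from state i.
Boundary: h_E = 0.
First-step equations for the other states:
  h_A = 1 + 2/3*h_A + 1/12*h_B + 1/12*h_C + 1/12*h_D + 1/12*h_E
  h_B = 1 + 1/12*h_A + 1/12*h_B + 1/12*h_C + 7/12*h_D + 1/6*h_E
  h_C = 1 + 1/3*h_A + 1/12*h_B + 1/6*h_C + 1/6*h_D + 1/4*h_E
  h_D = 1 + 1/6*h_A + 1/6*h_B + 1/12*h_C + 1/3*h_D + 1/4*h_E

Substituting h_E = 0 and rearranging gives the linear system (I - Q) h = 1:
  [1/3, -1/12, -1/12, -1/12] . (h_A, h_B, h_C, h_D) = 1
  [-1/12, 11/12, -1/12, -7/12] . (h_A, h_B, h_C, h_D) = 1
  [-1/3, -1/12, 5/6, -1/6] . (h_A, h_B, h_C, h_D) = 1
  [-1/6, -1/6, -1/12, 2/3] . (h_A, h_B, h_C, h_D) = 1

Solving yields:
  h_A = 4488/619
  h_B = 3564/619
  h_C = 3572/619
  h_D = 3388/619

Starting state is C, so the expected hitting time is h_C = 3572/619.

Answer: 3572/619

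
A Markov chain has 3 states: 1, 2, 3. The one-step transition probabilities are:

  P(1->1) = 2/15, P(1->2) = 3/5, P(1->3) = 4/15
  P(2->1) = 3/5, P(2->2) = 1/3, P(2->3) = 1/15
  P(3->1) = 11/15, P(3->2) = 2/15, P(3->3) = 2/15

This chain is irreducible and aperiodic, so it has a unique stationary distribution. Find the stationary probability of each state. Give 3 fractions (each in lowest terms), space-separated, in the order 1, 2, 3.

The stationary distribution satisfies pi = pi * P, i.e.:
  pi_1 = 2/15*pi_1 + 3/5*pi_2 + 11/15*pi_3
  pi_2 = 3/5*pi_1 + 1/3*pi_2 + 2/15*pi_3
  pi_3 = 4/15*pi_1 + 1/15*pi_2 + 2/15*pi_3
with normalization: pi_1 + pi_2 + pi_3 = 1.

Using the first 2 balance equations plus normalization, the linear system A*pi = b is:
  [-13/15, 3/5, 11/15] . pi = 0
  [3/5, -2/3, 2/15] . pi = 0
  [1, 1, 1] . pi = 1

Solving yields:
  pi_1 = 64/151
  pi_2 = 125/302
  pi_3 = 49/302

Verification (pi * P):
  64/151*2/15 + 125/302*3/5 + 49/302*11/15 = 64/151 = pi_1  (ok)
  64/151*3/5 + 125/302*1/3 + 49/302*2/15 = 125/302 = pi_2  (ok)
  64/151*4/15 + 125/302*1/15 + 49/302*2/15 = 49/302 = pi_3  (ok)

Answer: 64/151 125/302 49/302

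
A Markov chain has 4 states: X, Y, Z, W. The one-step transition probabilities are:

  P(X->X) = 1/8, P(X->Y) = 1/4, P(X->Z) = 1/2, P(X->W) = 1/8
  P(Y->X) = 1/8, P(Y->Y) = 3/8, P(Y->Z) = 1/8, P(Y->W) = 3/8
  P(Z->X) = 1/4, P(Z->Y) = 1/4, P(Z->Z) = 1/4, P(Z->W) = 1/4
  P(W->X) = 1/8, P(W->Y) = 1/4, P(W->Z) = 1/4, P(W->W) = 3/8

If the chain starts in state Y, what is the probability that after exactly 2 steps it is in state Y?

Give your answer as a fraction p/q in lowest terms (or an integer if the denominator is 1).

Answer: 19/64

Derivation:
Computing P^2 by repeated multiplication:
P^1 =
  X: [1/8, 1/4, 1/2, 1/8]
  Y: [1/8, 3/8, 1/8, 3/8]
  Z: [1/4, 1/4, 1/4, 1/4]
  W: [1/8, 1/4, 1/4, 3/8]
P^2 =
  X: [3/16, 9/32, 1/4, 9/32]
  Y: [9/64, 19/64, 15/64, 21/64]
  Z: [5/32, 9/32, 9/32, 9/32]
  W: [5/32, 9/32, 1/4, 5/16]

(P^2)[Y -> Y] = 19/64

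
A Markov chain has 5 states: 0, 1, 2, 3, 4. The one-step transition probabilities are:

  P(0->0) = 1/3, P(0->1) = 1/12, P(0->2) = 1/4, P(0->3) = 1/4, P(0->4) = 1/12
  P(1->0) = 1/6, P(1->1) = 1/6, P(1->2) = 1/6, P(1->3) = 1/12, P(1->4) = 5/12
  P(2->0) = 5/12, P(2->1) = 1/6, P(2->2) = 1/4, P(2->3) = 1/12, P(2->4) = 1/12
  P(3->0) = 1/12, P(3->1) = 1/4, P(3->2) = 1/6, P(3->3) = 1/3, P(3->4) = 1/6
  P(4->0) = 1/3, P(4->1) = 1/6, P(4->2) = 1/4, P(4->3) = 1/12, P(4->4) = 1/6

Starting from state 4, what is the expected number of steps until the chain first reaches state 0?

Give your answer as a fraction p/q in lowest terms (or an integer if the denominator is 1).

Let h_i = expected steps to first reach 0 from state i.
Boundary: h_0 = 0.
First-step equations for the other states:
  h_1 = 1 + 1/6*h_0 + 1/6*h_1 + 1/6*h_2 + 1/12*h_3 + 5/12*h_4
  h_2 = 1 + 5/12*h_0 + 1/6*h_1 + 1/4*h_2 + 1/12*h_3 + 1/12*h_4
  h_3 = 1 + 1/12*h_0 + 1/4*h_1 + 1/6*h_2 + 1/3*h_3 + 1/6*h_4
  h_4 = 1 + 1/3*h_0 + 1/6*h_1 + 1/4*h_2 + 1/12*h_3 + 1/6*h_4

Substituting h_0 = 0 and rearranging gives the linear system (I - Q) h = 1:
  [5/6, -1/6, -1/12, -5/12] . (h_1, h_2, h_3, h_4) = 1
  [-1/6, 3/4, -1/12, -1/12] . (h_1, h_2, h_3, h_4) = 1
  [-1/4, -1/6, 2/3, -1/6] . (h_1, h_2, h_3, h_4) = 1
  [-1/6, -1/4, -1/12, 5/6] . (h_1, h_2, h_3, h_4) = 1

Solving yields:
  h_1 = 1404/353
  h_2 = 14256/4589
  h_3 = 60/13
  h_4 = 15552/4589

Starting state is 4, so the expected hitting time is h_4 = 15552/4589.

Answer: 15552/4589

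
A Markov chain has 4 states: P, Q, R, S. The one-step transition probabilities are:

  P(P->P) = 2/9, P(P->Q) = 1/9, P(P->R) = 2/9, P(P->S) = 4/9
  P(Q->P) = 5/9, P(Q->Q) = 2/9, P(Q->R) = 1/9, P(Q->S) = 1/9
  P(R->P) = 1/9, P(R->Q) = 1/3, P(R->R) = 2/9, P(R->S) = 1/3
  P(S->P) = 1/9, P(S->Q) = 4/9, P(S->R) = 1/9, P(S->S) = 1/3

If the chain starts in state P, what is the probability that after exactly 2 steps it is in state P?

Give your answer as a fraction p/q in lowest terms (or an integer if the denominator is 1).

Computing P^2 by repeated multiplication:
P^1 =
  P: [2/9, 1/9, 2/9, 4/9]
  Q: [5/9, 2/9, 1/9, 1/9]
  R: [1/9, 1/3, 2/9, 1/3]
  S: [1/9, 4/9, 1/9, 1/3]
P^2 =
  P: [5/27, 26/81, 13/81, 1/3]
  Q: [22/81, 16/81, 5/27, 28/81]
  R: [22/81, 25/81, 4/27, 22/81]
  S: [26/81, 8/27, 11/81, 20/81]

(P^2)[P -> P] = 5/27

Answer: 5/27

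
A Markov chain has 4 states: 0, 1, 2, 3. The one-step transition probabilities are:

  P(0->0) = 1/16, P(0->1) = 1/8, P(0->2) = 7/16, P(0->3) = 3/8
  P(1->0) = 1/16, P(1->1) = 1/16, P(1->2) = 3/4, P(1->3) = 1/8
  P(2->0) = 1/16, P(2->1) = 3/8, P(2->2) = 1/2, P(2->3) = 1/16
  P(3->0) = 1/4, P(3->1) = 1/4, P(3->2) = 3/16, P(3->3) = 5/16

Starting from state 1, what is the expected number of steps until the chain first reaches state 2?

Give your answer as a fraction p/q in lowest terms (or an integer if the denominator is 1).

Answer: 3136/1933

Derivation:
Let h_i = expected steps to first reach 2 from state i.
Boundary: h_2 = 0.
First-step equations for the other states:
  h_0 = 1 + 1/16*h_0 + 1/8*h_1 + 7/16*h_2 + 3/8*h_3
  h_1 = 1 + 1/16*h_0 + 1/16*h_1 + 3/4*h_2 + 1/8*h_3
  h_3 = 1 + 1/4*h_0 + 1/4*h_1 + 3/16*h_2 + 5/16*h_3

Substituting h_2 = 0 and rearranging gives the linear system (I - Q) h = 1:
  [15/16, -1/8, -3/8] . (h_0, h_1, h_3) = 1
  [-1/16, 15/16, -1/8] . (h_0, h_1, h_3) = 1
  [-1/4, -1/4, 11/16] . (h_0, h_1, h_3) = 1

Solving yields:
  h_0 = 4752/1933
  h_1 = 3136/1933
  h_3 = 5680/1933

Starting state is 1, so the expected hitting time is h_1 = 3136/1933.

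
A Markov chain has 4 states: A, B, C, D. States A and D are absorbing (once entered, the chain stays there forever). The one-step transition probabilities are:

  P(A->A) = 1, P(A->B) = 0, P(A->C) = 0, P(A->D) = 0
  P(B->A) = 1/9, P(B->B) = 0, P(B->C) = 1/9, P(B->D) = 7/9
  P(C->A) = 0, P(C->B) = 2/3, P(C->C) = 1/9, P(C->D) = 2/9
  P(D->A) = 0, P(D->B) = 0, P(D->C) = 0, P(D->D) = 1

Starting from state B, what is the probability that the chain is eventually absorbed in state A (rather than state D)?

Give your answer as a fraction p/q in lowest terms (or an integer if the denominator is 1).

Let a_i = P(absorbed in A | start in state i).
Boundary conditions: a_A = 1, a_D = 0.
For each transient state i, a_i = sum_j P(i->j) * a_j:
  a_B = 1/9*a_A + 0*a_B + 1/9*a_C + 7/9*a_D
  a_C = 0*a_A + 2/3*a_B + 1/9*a_C + 2/9*a_D

Substituting a_A = 1 and a_D = 0, rearrange to (I - Q) a = r where r[i] = P(i -> A):
  [1, -1/9] . (a_B, a_C) = 1/9
  [-2/3, 8/9] . (a_B, a_C) = 0

Solving yields:
  a_B = 4/33
  a_C = 1/11

Starting state is B, so the absorption probability is a_B = 4/33.

Answer: 4/33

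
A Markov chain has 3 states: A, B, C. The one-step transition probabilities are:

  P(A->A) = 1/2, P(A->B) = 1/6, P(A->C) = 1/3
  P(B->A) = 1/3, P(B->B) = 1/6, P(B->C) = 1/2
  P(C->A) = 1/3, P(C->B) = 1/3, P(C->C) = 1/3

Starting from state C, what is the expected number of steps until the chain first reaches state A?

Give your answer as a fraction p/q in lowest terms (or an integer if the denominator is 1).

Answer: 3

Derivation:
Let h_i = expected steps to first reach A from state i.
Boundary: h_A = 0.
First-step equations for the other states:
  h_B = 1 + 1/3*h_A + 1/6*h_B + 1/2*h_C
  h_C = 1 + 1/3*h_A + 1/3*h_B + 1/3*h_C

Substituting h_A = 0 and rearranging gives the linear system (I - Q) h = 1:
  [5/6, -1/2] . (h_B, h_C) = 1
  [-1/3, 2/3] . (h_B, h_C) = 1

Solving yields:
  h_B = 3
  h_C = 3

Starting state is C, so the expected hitting time is h_C = 3.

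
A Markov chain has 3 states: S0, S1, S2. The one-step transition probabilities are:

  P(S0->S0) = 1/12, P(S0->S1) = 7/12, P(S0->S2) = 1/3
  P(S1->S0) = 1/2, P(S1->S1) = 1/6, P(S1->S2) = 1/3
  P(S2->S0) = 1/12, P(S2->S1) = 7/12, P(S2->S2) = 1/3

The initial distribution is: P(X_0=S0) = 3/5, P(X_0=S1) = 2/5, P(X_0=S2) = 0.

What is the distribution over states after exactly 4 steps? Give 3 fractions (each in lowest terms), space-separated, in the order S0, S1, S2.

Propagating the distribution step by step (d_{t+1} = d_t * P):
d_0 = (S0=3/5, S1=2/5, S2=0)
  d_1[S0] = 3/5*1/12 + 2/5*1/2 + 0*1/12 = 1/4
  d_1[S1] = 3/5*7/12 + 2/5*1/6 + 0*7/12 = 5/12
  d_1[S2] = 3/5*1/3 + 2/5*1/3 + 0*1/3 = 1/3
d_1 = (S0=1/4, S1=5/12, S2=1/3)
  d_2[S0] = 1/4*1/12 + 5/12*1/2 + 1/3*1/12 = 37/144
  d_2[S1] = 1/4*7/12 + 5/12*1/6 + 1/3*7/12 = 59/144
  d_2[S2] = 1/4*1/3 + 5/12*1/3 + 1/3*1/3 = 1/3
d_2 = (S0=37/144, S1=59/144, S2=1/3)
  d_3[S0] = 37/144*1/12 + 59/144*1/2 + 1/3*1/12 = 439/1728
  d_3[S1] = 37/144*7/12 + 59/144*1/6 + 1/3*7/12 = 713/1728
  d_3[S2] = 37/144*1/3 + 59/144*1/3 + 1/3*1/3 = 1/3
d_3 = (S0=439/1728, S1=713/1728, S2=1/3)
  d_4[S0] = 439/1728*1/12 + 713/1728*1/2 + 1/3*1/12 = 5293/20736
  d_4[S1] = 439/1728*7/12 + 713/1728*1/6 + 1/3*7/12 = 8531/20736
  d_4[S2] = 439/1728*1/3 + 713/1728*1/3 + 1/3*1/3 = 1/3
d_4 = (S0=5293/20736, S1=8531/20736, S2=1/3)

Answer: 5293/20736 8531/20736 1/3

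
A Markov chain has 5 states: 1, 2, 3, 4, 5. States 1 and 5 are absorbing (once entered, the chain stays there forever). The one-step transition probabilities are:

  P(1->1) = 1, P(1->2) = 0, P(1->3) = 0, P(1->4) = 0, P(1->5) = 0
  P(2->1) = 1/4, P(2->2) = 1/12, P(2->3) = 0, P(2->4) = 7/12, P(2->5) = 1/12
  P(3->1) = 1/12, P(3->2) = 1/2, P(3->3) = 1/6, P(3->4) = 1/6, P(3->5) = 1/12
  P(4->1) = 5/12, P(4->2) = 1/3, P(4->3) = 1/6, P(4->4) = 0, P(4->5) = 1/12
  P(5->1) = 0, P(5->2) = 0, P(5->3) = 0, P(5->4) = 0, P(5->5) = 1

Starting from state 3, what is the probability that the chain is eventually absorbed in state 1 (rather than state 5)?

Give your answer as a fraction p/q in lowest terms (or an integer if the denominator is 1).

Answer: 83/114

Derivation:
Let a_i = P(absorbed in 1 | start in state i).
Boundary conditions: a_1 = 1, a_5 = 0.
For each transient state i, a_i = sum_j P(i->j) * a_j:
  a_2 = 1/4*a_1 + 1/12*a_2 + 0*a_3 + 7/12*a_4 + 1/12*a_5
  a_3 = 1/12*a_1 + 1/2*a_2 + 1/6*a_3 + 1/6*a_4 + 1/12*a_5
  a_4 = 5/12*a_1 + 1/3*a_2 + 1/6*a_3 + 0*a_4 + 1/12*a_5

Substituting a_1 = 1 and a_5 = 0, rearrange to (I - Q) a = r where r[i] = P(i -> 1):
  [11/12, 0, -7/12] . (a_2, a_3, a_4) = 1/4
  [-1/2, 5/6, -1/6] . (a_2, a_3, a_4) = 1/12
  [-1/3, -1/6, 1] . (a_2, a_3, a_4) = 5/12

Solving yields:
  a_2 = 89/114
  a_3 = 83/114
  a_4 = 91/114

Starting state is 3, so the absorption probability is a_3 = 83/114.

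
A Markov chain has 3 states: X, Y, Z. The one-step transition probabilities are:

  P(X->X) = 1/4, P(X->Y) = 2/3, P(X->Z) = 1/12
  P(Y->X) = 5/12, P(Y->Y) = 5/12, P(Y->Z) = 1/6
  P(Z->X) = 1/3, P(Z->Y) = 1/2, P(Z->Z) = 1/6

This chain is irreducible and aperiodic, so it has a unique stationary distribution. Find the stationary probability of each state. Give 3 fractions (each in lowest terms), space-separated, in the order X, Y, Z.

Answer: 58/167 86/167 23/167

Derivation:
The stationary distribution satisfies pi = pi * P, i.e.:
  pi_X = 1/4*pi_X + 5/12*pi_Y + 1/3*pi_Z
  pi_Y = 2/3*pi_X + 5/12*pi_Y + 1/2*pi_Z
  pi_Z = 1/12*pi_X + 1/6*pi_Y + 1/6*pi_Z
with normalization: pi_X + pi_Y + pi_Z = 1.

Using the first 2 balance equations plus normalization, the linear system A*pi = b is:
  [-3/4, 5/12, 1/3] . pi = 0
  [2/3, -7/12, 1/2] . pi = 0
  [1, 1, 1] . pi = 1

Solving yields:
  pi_X = 58/167
  pi_Y = 86/167
  pi_Z = 23/167

Verification (pi * P):
  58/167*1/4 + 86/167*5/12 + 23/167*1/3 = 58/167 = pi_X  (ok)
  58/167*2/3 + 86/167*5/12 + 23/167*1/2 = 86/167 = pi_Y  (ok)
  58/167*1/12 + 86/167*1/6 + 23/167*1/6 = 23/167 = pi_Z  (ok)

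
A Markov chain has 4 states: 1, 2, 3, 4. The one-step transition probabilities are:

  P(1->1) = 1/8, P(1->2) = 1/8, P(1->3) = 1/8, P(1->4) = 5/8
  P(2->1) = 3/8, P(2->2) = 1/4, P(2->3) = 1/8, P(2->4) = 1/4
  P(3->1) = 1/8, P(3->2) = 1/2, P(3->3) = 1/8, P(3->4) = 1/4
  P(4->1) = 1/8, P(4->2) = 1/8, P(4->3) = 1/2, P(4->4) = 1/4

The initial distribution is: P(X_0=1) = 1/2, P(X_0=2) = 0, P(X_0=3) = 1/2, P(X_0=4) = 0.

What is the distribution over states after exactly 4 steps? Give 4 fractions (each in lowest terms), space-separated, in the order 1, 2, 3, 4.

Propagating the distribution step by step (d_{t+1} = d_t * P):
d_0 = (1=1/2, 2=0, 3=1/2, 4=0)
  d_1[1] = 1/2*1/8 + 0*3/8 + 1/2*1/8 + 0*1/8 = 1/8
  d_1[2] = 1/2*1/8 + 0*1/4 + 1/2*1/2 + 0*1/8 = 5/16
  d_1[3] = 1/2*1/8 + 0*1/8 + 1/2*1/8 + 0*1/2 = 1/8
  d_1[4] = 1/2*5/8 + 0*1/4 + 1/2*1/4 + 0*1/4 = 7/16
d_1 = (1=1/8, 2=5/16, 3=1/8, 4=7/16)
  d_2[1] = 1/8*1/8 + 5/16*3/8 + 1/8*1/8 + 7/16*1/8 = 13/64
  d_2[2] = 1/8*1/8 + 5/16*1/4 + 1/8*1/2 + 7/16*1/8 = 27/128
  d_2[3] = 1/8*1/8 + 5/16*1/8 + 1/8*1/8 + 7/16*1/2 = 37/128
  d_2[4] = 1/8*5/8 + 5/16*1/4 + 1/8*1/4 + 7/16*1/4 = 19/64
d_2 = (1=13/64, 2=27/128, 3=37/128, 4=19/64)
  d_3[1] = 13/64*1/8 + 27/128*3/8 + 37/128*1/8 + 19/64*1/8 = 91/512
  d_3[2] = 13/64*1/8 + 27/128*1/4 + 37/128*1/2 + 19/64*1/8 = 133/512
  d_3[3] = 13/64*1/8 + 27/128*1/8 + 37/128*1/8 + 19/64*1/2 = 121/512
  d_3[4] = 13/64*5/8 + 27/128*1/4 + 37/128*1/4 + 19/64*1/4 = 167/512
d_3 = (1=91/512, 2=133/512, 3=121/512, 4=167/512)
  d_4[1] = 91/512*1/8 + 133/512*3/8 + 121/512*1/8 + 167/512*1/8 = 389/2048
  d_4[2] = 91/512*1/8 + 133/512*1/4 + 121/512*1/2 + 167/512*1/8 = 63/256
  d_4[3] = 91/512*1/8 + 133/512*1/8 + 121/512*1/8 + 167/512*1/2 = 1013/4096
  d_4[4] = 91/512*5/8 + 133/512*1/4 + 121/512*1/4 + 167/512*1/4 = 1297/4096
d_4 = (1=389/2048, 2=63/256, 3=1013/4096, 4=1297/4096)

Answer: 389/2048 63/256 1013/4096 1297/4096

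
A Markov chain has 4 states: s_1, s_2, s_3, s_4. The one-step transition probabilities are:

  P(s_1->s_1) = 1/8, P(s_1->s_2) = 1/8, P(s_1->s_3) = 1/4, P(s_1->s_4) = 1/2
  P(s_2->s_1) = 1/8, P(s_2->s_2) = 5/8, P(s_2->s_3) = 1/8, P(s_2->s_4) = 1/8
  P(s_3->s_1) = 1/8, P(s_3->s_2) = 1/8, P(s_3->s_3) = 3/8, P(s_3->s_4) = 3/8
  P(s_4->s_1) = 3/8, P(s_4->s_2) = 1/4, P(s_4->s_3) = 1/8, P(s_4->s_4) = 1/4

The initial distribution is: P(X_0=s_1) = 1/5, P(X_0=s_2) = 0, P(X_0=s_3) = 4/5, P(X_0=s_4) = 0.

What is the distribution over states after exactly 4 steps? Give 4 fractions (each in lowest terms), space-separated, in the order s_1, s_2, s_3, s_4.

Answer: 2061/10240 6233/20480 2077/10240 5971/20480

Derivation:
Propagating the distribution step by step (d_{t+1} = d_t * P):
d_0 = (s_1=1/5, s_2=0, s_3=4/5, s_4=0)
  d_1[s_1] = 1/5*1/8 + 0*1/8 + 4/5*1/8 + 0*3/8 = 1/8
  d_1[s_2] = 1/5*1/8 + 0*5/8 + 4/5*1/8 + 0*1/4 = 1/8
  d_1[s_3] = 1/5*1/4 + 0*1/8 + 4/5*3/8 + 0*1/8 = 7/20
  d_1[s_4] = 1/5*1/2 + 0*1/8 + 4/5*3/8 + 0*1/4 = 2/5
d_1 = (s_1=1/8, s_2=1/8, s_3=7/20, s_4=2/5)
  d_2[s_1] = 1/8*1/8 + 1/8*1/8 + 7/20*1/8 + 2/5*3/8 = 9/40
  d_2[s_2] = 1/8*1/8 + 1/8*5/8 + 7/20*1/8 + 2/5*1/4 = 19/80
  d_2[s_3] = 1/8*1/4 + 1/8*1/8 + 7/20*3/8 + 2/5*1/8 = 73/320
  d_2[s_4] = 1/8*1/2 + 1/8*1/8 + 7/20*3/8 + 2/5*1/4 = 99/320
d_2 = (s_1=9/40, s_2=19/80, s_3=73/320, s_4=99/320)
  d_3[s_1] = 9/40*1/8 + 19/80*1/8 + 73/320*1/8 + 99/320*3/8 = 259/1280
  d_3[s_2] = 9/40*1/8 + 19/80*5/8 + 73/320*1/8 + 99/320*1/4 = 723/2560
  d_3[s_3] = 9/40*1/4 + 19/80*1/8 + 73/320*3/8 + 99/320*1/8 = 269/1280
  d_3[s_4] = 9/40*1/2 + 19/80*1/8 + 73/320*3/8 + 99/320*1/4 = 781/2560
d_3 = (s_1=259/1280, s_2=723/2560, s_3=269/1280, s_4=781/2560)
  d_4[s_1] = 259/1280*1/8 + 723/2560*1/8 + 269/1280*1/8 + 781/2560*3/8 = 2061/10240
  d_4[s_2] = 259/1280*1/8 + 723/2560*5/8 + 269/1280*1/8 + 781/2560*1/4 = 6233/20480
  d_4[s_3] = 259/1280*1/4 + 723/2560*1/8 + 269/1280*3/8 + 781/2560*1/8 = 2077/10240
  d_4[s_4] = 259/1280*1/2 + 723/2560*1/8 + 269/1280*3/8 + 781/2560*1/4 = 5971/20480
d_4 = (s_1=2061/10240, s_2=6233/20480, s_3=2077/10240, s_4=5971/20480)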